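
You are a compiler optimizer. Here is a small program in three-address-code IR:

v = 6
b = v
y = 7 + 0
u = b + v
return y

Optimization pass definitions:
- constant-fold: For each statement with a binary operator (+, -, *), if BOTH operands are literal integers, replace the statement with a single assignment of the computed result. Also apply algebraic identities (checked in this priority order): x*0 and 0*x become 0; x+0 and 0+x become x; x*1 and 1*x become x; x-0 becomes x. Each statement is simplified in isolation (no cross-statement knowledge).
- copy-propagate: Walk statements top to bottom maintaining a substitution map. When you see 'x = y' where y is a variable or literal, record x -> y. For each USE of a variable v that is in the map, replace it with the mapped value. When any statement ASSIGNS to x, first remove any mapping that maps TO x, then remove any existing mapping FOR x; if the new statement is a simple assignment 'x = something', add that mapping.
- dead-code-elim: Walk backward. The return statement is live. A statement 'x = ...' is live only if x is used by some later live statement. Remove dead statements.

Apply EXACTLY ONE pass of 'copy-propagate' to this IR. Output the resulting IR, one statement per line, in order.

Applying copy-propagate statement-by-statement:
  [1] v = 6  (unchanged)
  [2] b = v  -> b = 6
  [3] y = 7 + 0  (unchanged)
  [4] u = b + v  -> u = 6 + 6
  [5] return y  (unchanged)
Result (5 stmts):
  v = 6
  b = 6
  y = 7 + 0
  u = 6 + 6
  return y

Answer: v = 6
b = 6
y = 7 + 0
u = 6 + 6
return y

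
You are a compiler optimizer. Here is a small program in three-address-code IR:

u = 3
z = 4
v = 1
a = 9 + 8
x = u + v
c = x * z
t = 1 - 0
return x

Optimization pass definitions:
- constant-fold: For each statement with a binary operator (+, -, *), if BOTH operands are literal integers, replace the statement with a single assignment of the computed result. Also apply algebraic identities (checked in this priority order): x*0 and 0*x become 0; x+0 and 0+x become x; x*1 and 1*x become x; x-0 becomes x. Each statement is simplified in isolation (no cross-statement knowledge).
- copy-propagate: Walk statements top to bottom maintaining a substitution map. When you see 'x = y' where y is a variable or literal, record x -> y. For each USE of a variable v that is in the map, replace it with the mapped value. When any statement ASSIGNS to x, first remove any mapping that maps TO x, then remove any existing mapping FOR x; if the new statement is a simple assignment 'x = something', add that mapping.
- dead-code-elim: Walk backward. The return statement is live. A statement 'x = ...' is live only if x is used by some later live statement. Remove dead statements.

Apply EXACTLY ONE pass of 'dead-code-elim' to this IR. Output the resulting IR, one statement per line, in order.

Applying dead-code-elim statement-by-statement:
  [8] return x  -> KEEP (return); live=['x']
  [7] t = 1 - 0  -> DEAD (t not live)
  [6] c = x * z  -> DEAD (c not live)
  [5] x = u + v  -> KEEP; live=['u', 'v']
  [4] a = 9 + 8  -> DEAD (a not live)
  [3] v = 1  -> KEEP; live=['u']
  [2] z = 4  -> DEAD (z not live)
  [1] u = 3  -> KEEP; live=[]
Result (4 stmts):
  u = 3
  v = 1
  x = u + v
  return x

Answer: u = 3
v = 1
x = u + v
return x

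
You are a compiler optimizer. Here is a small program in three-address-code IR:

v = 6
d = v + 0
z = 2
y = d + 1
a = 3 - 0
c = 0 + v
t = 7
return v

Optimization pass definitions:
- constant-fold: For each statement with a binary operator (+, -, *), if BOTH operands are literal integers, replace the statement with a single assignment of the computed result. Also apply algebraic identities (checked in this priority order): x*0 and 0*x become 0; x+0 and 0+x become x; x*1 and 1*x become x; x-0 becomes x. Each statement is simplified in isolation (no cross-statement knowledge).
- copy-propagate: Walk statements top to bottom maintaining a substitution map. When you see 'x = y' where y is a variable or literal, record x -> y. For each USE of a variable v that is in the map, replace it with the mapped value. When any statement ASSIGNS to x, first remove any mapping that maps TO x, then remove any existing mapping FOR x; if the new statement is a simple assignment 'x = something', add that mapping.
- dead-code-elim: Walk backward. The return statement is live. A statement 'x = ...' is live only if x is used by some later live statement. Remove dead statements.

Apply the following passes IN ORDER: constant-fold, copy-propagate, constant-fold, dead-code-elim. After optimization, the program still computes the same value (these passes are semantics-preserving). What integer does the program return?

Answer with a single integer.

Answer: 6

Derivation:
Initial IR:
  v = 6
  d = v + 0
  z = 2
  y = d + 1
  a = 3 - 0
  c = 0 + v
  t = 7
  return v
After constant-fold (8 stmts):
  v = 6
  d = v
  z = 2
  y = d + 1
  a = 3
  c = v
  t = 7
  return v
After copy-propagate (8 stmts):
  v = 6
  d = 6
  z = 2
  y = 6 + 1
  a = 3
  c = 6
  t = 7
  return 6
After constant-fold (8 stmts):
  v = 6
  d = 6
  z = 2
  y = 7
  a = 3
  c = 6
  t = 7
  return 6
After dead-code-elim (1 stmts):
  return 6
Evaluate:
  v = 6  =>  v = 6
  d = v + 0  =>  d = 6
  z = 2  =>  z = 2
  y = d + 1  =>  y = 7
  a = 3 - 0  =>  a = 3
  c = 0 + v  =>  c = 6
  t = 7  =>  t = 7
  return v = 6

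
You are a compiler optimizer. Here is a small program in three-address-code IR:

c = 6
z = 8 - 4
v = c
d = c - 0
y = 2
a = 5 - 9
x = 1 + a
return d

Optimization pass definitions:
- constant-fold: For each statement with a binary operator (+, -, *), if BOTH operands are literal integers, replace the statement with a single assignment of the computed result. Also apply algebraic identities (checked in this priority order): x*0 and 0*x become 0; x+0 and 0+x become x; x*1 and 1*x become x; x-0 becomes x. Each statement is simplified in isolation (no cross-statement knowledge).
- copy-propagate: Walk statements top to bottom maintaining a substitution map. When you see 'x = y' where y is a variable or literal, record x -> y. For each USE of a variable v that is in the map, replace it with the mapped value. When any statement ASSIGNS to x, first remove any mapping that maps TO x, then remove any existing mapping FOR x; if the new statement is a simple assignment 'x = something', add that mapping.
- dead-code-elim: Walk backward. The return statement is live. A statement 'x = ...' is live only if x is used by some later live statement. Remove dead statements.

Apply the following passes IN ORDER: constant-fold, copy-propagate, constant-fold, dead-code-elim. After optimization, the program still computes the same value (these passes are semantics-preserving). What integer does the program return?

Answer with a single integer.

Answer: 6

Derivation:
Initial IR:
  c = 6
  z = 8 - 4
  v = c
  d = c - 0
  y = 2
  a = 5 - 9
  x = 1 + a
  return d
After constant-fold (8 stmts):
  c = 6
  z = 4
  v = c
  d = c
  y = 2
  a = -4
  x = 1 + a
  return d
After copy-propagate (8 stmts):
  c = 6
  z = 4
  v = 6
  d = 6
  y = 2
  a = -4
  x = 1 + -4
  return 6
After constant-fold (8 stmts):
  c = 6
  z = 4
  v = 6
  d = 6
  y = 2
  a = -4
  x = -3
  return 6
After dead-code-elim (1 stmts):
  return 6
Evaluate:
  c = 6  =>  c = 6
  z = 8 - 4  =>  z = 4
  v = c  =>  v = 6
  d = c - 0  =>  d = 6
  y = 2  =>  y = 2
  a = 5 - 9  =>  a = -4
  x = 1 + a  =>  x = -3
  return d = 6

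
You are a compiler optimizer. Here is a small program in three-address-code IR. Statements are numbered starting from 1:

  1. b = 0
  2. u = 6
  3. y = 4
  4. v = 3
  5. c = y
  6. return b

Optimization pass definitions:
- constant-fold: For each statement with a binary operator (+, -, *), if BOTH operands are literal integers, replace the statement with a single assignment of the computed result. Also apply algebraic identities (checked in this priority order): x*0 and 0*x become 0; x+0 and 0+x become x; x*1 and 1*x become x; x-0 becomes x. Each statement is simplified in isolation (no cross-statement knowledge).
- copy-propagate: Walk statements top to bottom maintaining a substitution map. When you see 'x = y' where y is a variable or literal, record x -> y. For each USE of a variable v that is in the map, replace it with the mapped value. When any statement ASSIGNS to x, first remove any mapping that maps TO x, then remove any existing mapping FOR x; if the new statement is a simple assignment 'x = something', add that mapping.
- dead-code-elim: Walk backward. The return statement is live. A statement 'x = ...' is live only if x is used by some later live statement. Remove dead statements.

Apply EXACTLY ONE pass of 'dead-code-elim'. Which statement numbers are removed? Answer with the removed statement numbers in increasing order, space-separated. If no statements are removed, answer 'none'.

Backward liveness scan:
Stmt 1 'b = 0': KEEP (b is live); live-in = []
Stmt 2 'u = 6': DEAD (u not in live set ['b'])
Stmt 3 'y = 4': DEAD (y not in live set ['b'])
Stmt 4 'v = 3': DEAD (v not in live set ['b'])
Stmt 5 'c = y': DEAD (c not in live set ['b'])
Stmt 6 'return b': KEEP (return); live-in = ['b']
Removed statement numbers: [2, 3, 4, 5]
Surviving IR:
  b = 0
  return b

Answer: 2 3 4 5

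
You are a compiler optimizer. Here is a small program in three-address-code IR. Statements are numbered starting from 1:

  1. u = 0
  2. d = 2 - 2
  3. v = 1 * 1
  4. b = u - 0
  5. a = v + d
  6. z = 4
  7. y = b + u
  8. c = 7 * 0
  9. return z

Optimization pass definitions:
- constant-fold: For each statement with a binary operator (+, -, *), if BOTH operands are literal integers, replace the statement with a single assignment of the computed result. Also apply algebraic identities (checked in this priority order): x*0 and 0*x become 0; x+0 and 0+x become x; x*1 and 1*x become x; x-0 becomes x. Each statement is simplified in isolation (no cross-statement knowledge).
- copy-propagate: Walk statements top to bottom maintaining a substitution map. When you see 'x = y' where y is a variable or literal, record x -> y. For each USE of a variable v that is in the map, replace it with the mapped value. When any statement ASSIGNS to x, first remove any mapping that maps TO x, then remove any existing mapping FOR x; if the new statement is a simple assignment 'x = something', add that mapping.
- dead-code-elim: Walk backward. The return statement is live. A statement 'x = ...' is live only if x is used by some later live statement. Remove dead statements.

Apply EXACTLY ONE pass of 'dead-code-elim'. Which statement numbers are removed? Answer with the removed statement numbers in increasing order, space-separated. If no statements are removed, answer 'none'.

Answer: 1 2 3 4 5 7 8

Derivation:
Backward liveness scan:
Stmt 1 'u = 0': DEAD (u not in live set [])
Stmt 2 'd = 2 - 2': DEAD (d not in live set [])
Stmt 3 'v = 1 * 1': DEAD (v not in live set [])
Stmt 4 'b = u - 0': DEAD (b not in live set [])
Stmt 5 'a = v + d': DEAD (a not in live set [])
Stmt 6 'z = 4': KEEP (z is live); live-in = []
Stmt 7 'y = b + u': DEAD (y not in live set ['z'])
Stmt 8 'c = 7 * 0': DEAD (c not in live set ['z'])
Stmt 9 'return z': KEEP (return); live-in = ['z']
Removed statement numbers: [1, 2, 3, 4, 5, 7, 8]
Surviving IR:
  z = 4
  return z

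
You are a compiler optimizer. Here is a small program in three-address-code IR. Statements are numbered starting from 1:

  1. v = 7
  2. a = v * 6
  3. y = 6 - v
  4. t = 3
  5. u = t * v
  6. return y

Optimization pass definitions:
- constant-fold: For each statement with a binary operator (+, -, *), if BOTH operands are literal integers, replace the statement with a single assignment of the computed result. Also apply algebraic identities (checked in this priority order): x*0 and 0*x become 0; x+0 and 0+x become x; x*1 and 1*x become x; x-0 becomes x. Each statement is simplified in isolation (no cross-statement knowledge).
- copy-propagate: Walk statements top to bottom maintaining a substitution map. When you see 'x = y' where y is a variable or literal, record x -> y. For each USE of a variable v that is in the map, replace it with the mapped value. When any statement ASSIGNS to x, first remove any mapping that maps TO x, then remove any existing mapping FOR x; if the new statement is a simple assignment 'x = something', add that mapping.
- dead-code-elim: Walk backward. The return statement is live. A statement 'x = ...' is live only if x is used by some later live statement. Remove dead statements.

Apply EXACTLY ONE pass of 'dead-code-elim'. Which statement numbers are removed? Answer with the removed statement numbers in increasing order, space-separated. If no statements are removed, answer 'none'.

Backward liveness scan:
Stmt 1 'v = 7': KEEP (v is live); live-in = []
Stmt 2 'a = v * 6': DEAD (a not in live set ['v'])
Stmt 3 'y = 6 - v': KEEP (y is live); live-in = ['v']
Stmt 4 't = 3': DEAD (t not in live set ['y'])
Stmt 5 'u = t * v': DEAD (u not in live set ['y'])
Stmt 6 'return y': KEEP (return); live-in = ['y']
Removed statement numbers: [2, 4, 5]
Surviving IR:
  v = 7
  y = 6 - v
  return y

Answer: 2 4 5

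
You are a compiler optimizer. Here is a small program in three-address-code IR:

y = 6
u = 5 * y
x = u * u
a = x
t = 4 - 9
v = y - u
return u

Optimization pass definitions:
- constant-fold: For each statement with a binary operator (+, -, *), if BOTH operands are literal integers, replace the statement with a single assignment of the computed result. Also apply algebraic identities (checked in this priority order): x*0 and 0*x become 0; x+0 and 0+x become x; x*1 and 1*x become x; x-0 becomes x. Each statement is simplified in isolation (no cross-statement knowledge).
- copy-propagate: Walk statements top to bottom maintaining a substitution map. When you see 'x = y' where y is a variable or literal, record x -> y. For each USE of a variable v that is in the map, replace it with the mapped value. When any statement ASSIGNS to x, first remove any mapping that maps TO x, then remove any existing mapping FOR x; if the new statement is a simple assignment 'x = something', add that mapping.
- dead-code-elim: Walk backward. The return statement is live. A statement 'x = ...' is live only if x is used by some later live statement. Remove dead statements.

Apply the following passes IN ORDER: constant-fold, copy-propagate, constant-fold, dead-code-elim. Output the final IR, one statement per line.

Initial IR:
  y = 6
  u = 5 * y
  x = u * u
  a = x
  t = 4 - 9
  v = y - u
  return u
After constant-fold (7 stmts):
  y = 6
  u = 5 * y
  x = u * u
  a = x
  t = -5
  v = y - u
  return u
After copy-propagate (7 stmts):
  y = 6
  u = 5 * 6
  x = u * u
  a = x
  t = -5
  v = 6 - u
  return u
After constant-fold (7 stmts):
  y = 6
  u = 30
  x = u * u
  a = x
  t = -5
  v = 6 - u
  return u
After dead-code-elim (2 stmts):
  u = 30
  return u

Answer: u = 30
return u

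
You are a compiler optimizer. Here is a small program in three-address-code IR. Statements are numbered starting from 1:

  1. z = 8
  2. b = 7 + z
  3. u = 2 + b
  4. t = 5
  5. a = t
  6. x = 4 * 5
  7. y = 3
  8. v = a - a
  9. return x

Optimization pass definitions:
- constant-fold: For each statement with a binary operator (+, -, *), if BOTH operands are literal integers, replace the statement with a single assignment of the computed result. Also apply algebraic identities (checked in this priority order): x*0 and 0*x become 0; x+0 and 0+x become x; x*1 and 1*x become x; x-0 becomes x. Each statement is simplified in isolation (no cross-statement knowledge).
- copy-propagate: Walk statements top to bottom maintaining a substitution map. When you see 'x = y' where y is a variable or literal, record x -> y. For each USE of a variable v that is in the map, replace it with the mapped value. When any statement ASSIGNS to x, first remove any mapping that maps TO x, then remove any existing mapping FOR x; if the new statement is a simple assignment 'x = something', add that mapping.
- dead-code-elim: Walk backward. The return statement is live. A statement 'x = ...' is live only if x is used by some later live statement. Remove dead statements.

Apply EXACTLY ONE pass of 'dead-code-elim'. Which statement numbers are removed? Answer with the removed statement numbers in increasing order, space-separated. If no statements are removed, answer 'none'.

Backward liveness scan:
Stmt 1 'z = 8': DEAD (z not in live set [])
Stmt 2 'b = 7 + z': DEAD (b not in live set [])
Stmt 3 'u = 2 + b': DEAD (u not in live set [])
Stmt 4 't = 5': DEAD (t not in live set [])
Stmt 5 'a = t': DEAD (a not in live set [])
Stmt 6 'x = 4 * 5': KEEP (x is live); live-in = []
Stmt 7 'y = 3': DEAD (y not in live set ['x'])
Stmt 8 'v = a - a': DEAD (v not in live set ['x'])
Stmt 9 'return x': KEEP (return); live-in = ['x']
Removed statement numbers: [1, 2, 3, 4, 5, 7, 8]
Surviving IR:
  x = 4 * 5
  return x

Answer: 1 2 3 4 5 7 8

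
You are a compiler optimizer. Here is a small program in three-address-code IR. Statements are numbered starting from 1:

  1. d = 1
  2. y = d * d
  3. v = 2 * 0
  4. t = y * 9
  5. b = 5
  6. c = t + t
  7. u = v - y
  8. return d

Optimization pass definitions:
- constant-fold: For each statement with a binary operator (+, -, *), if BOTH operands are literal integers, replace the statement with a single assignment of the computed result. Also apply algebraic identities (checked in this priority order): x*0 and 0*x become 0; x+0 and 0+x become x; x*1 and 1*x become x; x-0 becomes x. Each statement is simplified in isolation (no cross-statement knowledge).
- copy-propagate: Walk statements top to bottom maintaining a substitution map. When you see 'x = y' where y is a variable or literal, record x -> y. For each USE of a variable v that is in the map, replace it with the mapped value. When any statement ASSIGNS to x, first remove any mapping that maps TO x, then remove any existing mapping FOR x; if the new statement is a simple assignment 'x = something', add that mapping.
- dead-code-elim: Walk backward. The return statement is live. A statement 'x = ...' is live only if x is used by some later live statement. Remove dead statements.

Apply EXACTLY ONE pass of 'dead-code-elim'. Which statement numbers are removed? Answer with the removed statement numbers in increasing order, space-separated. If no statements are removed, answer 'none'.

Answer: 2 3 4 5 6 7

Derivation:
Backward liveness scan:
Stmt 1 'd = 1': KEEP (d is live); live-in = []
Stmt 2 'y = d * d': DEAD (y not in live set ['d'])
Stmt 3 'v = 2 * 0': DEAD (v not in live set ['d'])
Stmt 4 't = y * 9': DEAD (t not in live set ['d'])
Stmt 5 'b = 5': DEAD (b not in live set ['d'])
Stmt 6 'c = t + t': DEAD (c not in live set ['d'])
Stmt 7 'u = v - y': DEAD (u not in live set ['d'])
Stmt 8 'return d': KEEP (return); live-in = ['d']
Removed statement numbers: [2, 3, 4, 5, 6, 7]
Surviving IR:
  d = 1
  return d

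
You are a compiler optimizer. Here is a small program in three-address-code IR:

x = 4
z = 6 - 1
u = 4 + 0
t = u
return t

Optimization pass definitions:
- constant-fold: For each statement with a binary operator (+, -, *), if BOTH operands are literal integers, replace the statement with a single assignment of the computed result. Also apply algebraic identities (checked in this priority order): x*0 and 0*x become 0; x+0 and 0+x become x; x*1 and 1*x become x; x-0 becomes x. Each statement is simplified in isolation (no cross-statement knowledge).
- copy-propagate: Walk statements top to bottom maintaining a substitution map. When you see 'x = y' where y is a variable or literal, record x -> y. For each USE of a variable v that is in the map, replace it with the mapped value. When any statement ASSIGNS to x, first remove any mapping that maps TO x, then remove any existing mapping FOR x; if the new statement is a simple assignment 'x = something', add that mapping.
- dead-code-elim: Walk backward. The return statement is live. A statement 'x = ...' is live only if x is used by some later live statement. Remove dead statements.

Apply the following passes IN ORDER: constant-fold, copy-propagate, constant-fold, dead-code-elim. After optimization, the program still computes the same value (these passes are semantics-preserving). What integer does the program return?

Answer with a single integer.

Answer: 4

Derivation:
Initial IR:
  x = 4
  z = 6 - 1
  u = 4 + 0
  t = u
  return t
After constant-fold (5 stmts):
  x = 4
  z = 5
  u = 4
  t = u
  return t
After copy-propagate (5 stmts):
  x = 4
  z = 5
  u = 4
  t = 4
  return 4
After constant-fold (5 stmts):
  x = 4
  z = 5
  u = 4
  t = 4
  return 4
After dead-code-elim (1 stmts):
  return 4
Evaluate:
  x = 4  =>  x = 4
  z = 6 - 1  =>  z = 5
  u = 4 + 0  =>  u = 4
  t = u  =>  t = 4
  return t = 4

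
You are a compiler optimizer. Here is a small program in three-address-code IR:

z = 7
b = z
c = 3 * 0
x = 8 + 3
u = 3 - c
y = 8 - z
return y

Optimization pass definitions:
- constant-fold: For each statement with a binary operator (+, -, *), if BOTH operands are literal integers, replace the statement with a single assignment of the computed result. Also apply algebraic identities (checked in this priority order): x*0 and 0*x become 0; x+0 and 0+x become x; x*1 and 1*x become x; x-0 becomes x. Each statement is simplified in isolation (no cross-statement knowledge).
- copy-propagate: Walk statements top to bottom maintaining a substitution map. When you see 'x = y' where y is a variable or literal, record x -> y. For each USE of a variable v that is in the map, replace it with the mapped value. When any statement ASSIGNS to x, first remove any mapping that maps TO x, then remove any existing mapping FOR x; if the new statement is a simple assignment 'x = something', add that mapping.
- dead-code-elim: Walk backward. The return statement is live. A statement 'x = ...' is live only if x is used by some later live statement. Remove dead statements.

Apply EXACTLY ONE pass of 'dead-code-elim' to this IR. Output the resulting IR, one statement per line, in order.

Answer: z = 7
y = 8 - z
return y

Derivation:
Applying dead-code-elim statement-by-statement:
  [7] return y  -> KEEP (return); live=['y']
  [6] y = 8 - z  -> KEEP; live=['z']
  [5] u = 3 - c  -> DEAD (u not live)
  [4] x = 8 + 3  -> DEAD (x not live)
  [3] c = 3 * 0  -> DEAD (c not live)
  [2] b = z  -> DEAD (b not live)
  [1] z = 7  -> KEEP; live=[]
Result (3 stmts):
  z = 7
  y = 8 - z
  return y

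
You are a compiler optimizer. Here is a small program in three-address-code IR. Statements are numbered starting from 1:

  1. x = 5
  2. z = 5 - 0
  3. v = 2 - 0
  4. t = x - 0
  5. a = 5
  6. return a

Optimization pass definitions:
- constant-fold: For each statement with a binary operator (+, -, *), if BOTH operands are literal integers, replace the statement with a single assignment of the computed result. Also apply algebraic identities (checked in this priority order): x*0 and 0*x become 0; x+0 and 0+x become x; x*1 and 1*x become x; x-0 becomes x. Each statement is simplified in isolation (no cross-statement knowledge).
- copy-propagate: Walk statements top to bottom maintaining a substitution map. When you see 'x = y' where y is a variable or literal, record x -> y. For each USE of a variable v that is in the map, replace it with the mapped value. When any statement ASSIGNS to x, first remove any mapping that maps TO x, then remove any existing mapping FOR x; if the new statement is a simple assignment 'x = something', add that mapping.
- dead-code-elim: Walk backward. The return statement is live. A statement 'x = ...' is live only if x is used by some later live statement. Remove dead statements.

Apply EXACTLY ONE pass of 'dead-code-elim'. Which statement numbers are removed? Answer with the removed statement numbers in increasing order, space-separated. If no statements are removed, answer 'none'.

Backward liveness scan:
Stmt 1 'x = 5': DEAD (x not in live set [])
Stmt 2 'z = 5 - 0': DEAD (z not in live set [])
Stmt 3 'v = 2 - 0': DEAD (v not in live set [])
Stmt 4 't = x - 0': DEAD (t not in live set [])
Stmt 5 'a = 5': KEEP (a is live); live-in = []
Stmt 6 'return a': KEEP (return); live-in = ['a']
Removed statement numbers: [1, 2, 3, 4]
Surviving IR:
  a = 5
  return a

Answer: 1 2 3 4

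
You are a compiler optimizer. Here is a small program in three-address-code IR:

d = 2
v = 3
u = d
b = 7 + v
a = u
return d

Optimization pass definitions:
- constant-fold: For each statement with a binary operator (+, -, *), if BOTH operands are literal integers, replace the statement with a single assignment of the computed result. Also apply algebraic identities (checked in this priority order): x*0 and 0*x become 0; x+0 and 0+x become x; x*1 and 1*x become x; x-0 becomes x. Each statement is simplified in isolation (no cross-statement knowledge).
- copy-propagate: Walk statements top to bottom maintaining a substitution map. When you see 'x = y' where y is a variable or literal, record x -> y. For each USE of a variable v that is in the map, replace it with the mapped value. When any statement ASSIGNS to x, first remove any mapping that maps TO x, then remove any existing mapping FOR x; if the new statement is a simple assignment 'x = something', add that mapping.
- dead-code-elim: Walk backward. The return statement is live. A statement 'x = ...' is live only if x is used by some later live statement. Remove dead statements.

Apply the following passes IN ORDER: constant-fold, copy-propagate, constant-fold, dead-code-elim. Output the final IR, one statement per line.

Initial IR:
  d = 2
  v = 3
  u = d
  b = 7 + v
  a = u
  return d
After constant-fold (6 stmts):
  d = 2
  v = 3
  u = d
  b = 7 + v
  a = u
  return d
After copy-propagate (6 stmts):
  d = 2
  v = 3
  u = 2
  b = 7 + 3
  a = 2
  return 2
After constant-fold (6 stmts):
  d = 2
  v = 3
  u = 2
  b = 10
  a = 2
  return 2
After dead-code-elim (1 stmts):
  return 2

Answer: return 2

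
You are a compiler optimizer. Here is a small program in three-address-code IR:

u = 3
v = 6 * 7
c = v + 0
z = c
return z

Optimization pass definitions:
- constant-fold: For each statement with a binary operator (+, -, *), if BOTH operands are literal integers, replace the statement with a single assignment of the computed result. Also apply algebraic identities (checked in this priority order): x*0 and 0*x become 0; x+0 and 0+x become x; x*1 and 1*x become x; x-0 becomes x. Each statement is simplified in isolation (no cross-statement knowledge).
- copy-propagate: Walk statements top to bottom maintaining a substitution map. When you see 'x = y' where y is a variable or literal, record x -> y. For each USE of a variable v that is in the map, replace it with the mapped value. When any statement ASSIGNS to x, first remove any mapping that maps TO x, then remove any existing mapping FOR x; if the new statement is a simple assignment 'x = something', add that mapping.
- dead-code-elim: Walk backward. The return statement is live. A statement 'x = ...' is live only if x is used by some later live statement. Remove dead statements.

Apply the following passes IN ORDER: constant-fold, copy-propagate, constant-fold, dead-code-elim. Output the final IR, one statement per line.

Answer: return 42

Derivation:
Initial IR:
  u = 3
  v = 6 * 7
  c = v + 0
  z = c
  return z
After constant-fold (5 stmts):
  u = 3
  v = 42
  c = v
  z = c
  return z
After copy-propagate (5 stmts):
  u = 3
  v = 42
  c = 42
  z = 42
  return 42
After constant-fold (5 stmts):
  u = 3
  v = 42
  c = 42
  z = 42
  return 42
After dead-code-elim (1 stmts):
  return 42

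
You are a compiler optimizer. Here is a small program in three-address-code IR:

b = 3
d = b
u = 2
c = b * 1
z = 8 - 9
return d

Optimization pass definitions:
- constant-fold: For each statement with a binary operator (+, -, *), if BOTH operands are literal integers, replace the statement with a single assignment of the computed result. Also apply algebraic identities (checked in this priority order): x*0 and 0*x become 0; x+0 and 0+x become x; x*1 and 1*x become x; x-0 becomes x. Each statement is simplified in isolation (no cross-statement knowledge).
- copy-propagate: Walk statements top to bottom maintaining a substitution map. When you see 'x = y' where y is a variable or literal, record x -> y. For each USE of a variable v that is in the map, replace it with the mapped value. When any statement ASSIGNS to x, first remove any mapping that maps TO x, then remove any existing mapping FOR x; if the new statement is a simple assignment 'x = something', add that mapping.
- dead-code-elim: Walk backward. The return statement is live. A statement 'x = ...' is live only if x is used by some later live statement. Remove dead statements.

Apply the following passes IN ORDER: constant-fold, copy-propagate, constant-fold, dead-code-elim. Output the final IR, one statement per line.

Answer: return 3

Derivation:
Initial IR:
  b = 3
  d = b
  u = 2
  c = b * 1
  z = 8 - 9
  return d
After constant-fold (6 stmts):
  b = 3
  d = b
  u = 2
  c = b
  z = -1
  return d
After copy-propagate (6 stmts):
  b = 3
  d = 3
  u = 2
  c = 3
  z = -1
  return 3
After constant-fold (6 stmts):
  b = 3
  d = 3
  u = 2
  c = 3
  z = -1
  return 3
After dead-code-elim (1 stmts):
  return 3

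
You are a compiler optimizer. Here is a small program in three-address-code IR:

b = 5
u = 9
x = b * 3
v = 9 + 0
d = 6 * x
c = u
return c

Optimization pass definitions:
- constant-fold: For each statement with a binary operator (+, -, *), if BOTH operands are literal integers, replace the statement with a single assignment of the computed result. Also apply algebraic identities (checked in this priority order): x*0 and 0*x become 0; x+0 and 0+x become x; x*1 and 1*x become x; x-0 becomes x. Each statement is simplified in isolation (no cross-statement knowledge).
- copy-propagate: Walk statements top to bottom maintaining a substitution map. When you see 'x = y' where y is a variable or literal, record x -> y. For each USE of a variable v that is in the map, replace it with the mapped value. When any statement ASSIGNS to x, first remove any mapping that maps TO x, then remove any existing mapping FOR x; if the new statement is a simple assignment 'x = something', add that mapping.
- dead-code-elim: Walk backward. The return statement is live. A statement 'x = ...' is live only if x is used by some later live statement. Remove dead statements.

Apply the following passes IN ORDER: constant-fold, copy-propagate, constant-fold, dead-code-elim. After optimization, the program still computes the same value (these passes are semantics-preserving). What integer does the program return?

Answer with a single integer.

Initial IR:
  b = 5
  u = 9
  x = b * 3
  v = 9 + 0
  d = 6 * x
  c = u
  return c
After constant-fold (7 stmts):
  b = 5
  u = 9
  x = b * 3
  v = 9
  d = 6 * x
  c = u
  return c
After copy-propagate (7 stmts):
  b = 5
  u = 9
  x = 5 * 3
  v = 9
  d = 6 * x
  c = 9
  return 9
After constant-fold (7 stmts):
  b = 5
  u = 9
  x = 15
  v = 9
  d = 6 * x
  c = 9
  return 9
After dead-code-elim (1 stmts):
  return 9
Evaluate:
  b = 5  =>  b = 5
  u = 9  =>  u = 9
  x = b * 3  =>  x = 15
  v = 9 + 0  =>  v = 9
  d = 6 * x  =>  d = 90
  c = u  =>  c = 9
  return c = 9

Answer: 9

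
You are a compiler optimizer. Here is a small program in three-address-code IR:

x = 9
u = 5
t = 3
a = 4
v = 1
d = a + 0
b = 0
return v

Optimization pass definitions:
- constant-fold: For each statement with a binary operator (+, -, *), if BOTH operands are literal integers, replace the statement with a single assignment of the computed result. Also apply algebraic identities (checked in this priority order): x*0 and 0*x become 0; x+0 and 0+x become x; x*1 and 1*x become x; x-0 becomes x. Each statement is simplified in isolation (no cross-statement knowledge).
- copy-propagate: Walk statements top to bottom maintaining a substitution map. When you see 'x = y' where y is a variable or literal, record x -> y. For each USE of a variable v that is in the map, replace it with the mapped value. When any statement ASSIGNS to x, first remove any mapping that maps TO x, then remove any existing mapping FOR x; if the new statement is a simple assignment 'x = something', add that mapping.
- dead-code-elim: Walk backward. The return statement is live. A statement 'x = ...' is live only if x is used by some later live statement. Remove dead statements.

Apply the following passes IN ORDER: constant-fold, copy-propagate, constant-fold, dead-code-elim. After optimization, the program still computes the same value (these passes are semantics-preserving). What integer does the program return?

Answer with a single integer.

Initial IR:
  x = 9
  u = 5
  t = 3
  a = 4
  v = 1
  d = a + 0
  b = 0
  return v
After constant-fold (8 stmts):
  x = 9
  u = 5
  t = 3
  a = 4
  v = 1
  d = a
  b = 0
  return v
After copy-propagate (8 stmts):
  x = 9
  u = 5
  t = 3
  a = 4
  v = 1
  d = 4
  b = 0
  return 1
After constant-fold (8 stmts):
  x = 9
  u = 5
  t = 3
  a = 4
  v = 1
  d = 4
  b = 0
  return 1
After dead-code-elim (1 stmts):
  return 1
Evaluate:
  x = 9  =>  x = 9
  u = 5  =>  u = 5
  t = 3  =>  t = 3
  a = 4  =>  a = 4
  v = 1  =>  v = 1
  d = a + 0  =>  d = 4
  b = 0  =>  b = 0
  return v = 1

Answer: 1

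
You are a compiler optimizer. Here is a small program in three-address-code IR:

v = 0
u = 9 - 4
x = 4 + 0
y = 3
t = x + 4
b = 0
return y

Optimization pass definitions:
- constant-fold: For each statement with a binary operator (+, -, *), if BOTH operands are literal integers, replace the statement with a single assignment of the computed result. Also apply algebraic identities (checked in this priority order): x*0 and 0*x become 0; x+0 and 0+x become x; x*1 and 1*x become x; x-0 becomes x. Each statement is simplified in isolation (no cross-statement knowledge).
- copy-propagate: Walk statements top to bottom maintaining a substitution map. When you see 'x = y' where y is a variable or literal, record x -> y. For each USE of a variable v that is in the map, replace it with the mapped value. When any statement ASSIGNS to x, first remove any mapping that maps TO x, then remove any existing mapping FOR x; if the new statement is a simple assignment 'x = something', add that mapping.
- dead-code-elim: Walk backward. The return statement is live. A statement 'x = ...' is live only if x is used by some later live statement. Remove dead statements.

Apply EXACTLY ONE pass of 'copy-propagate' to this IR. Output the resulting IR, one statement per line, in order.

Applying copy-propagate statement-by-statement:
  [1] v = 0  (unchanged)
  [2] u = 9 - 4  (unchanged)
  [3] x = 4 + 0  (unchanged)
  [4] y = 3  (unchanged)
  [5] t = x + 4  (unchanged)
  [6] b = 0  (unchanged)
  [7] return y  -> return 3
Result (7 stmts):
  v = 0
  u = 9 - 4
  x = 4 + 0
  y = 3
  t = x + 4
  b = 0
  return 3

Answer: v = 0
u = 9 - 4
x = 4 + 0
y = 3
t = x + 4
b = 0
return 3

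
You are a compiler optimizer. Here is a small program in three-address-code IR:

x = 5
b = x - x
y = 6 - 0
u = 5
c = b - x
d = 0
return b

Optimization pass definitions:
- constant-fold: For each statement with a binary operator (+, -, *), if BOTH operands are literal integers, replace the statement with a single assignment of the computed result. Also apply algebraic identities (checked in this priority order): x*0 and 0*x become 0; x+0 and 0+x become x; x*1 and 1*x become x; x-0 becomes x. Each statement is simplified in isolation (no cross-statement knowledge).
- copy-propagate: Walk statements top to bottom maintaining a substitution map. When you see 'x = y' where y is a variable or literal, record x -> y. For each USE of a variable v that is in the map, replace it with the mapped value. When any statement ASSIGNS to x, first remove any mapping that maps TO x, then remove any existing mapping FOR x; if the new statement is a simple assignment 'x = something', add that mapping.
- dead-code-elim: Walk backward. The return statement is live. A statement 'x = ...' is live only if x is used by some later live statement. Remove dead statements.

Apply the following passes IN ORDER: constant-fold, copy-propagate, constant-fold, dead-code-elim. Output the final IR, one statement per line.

Answer: b = 0
return b

Derivation:
Initial IR:
  x = 5
  b = x - x
  y = 6 - 0
  u = 5
  c = b - x
  d = 0
  return b
After constant-fold (7 stmts):
  x = 5
  b = x - x
  y = 6
  u = 5
  c = b - x
  d = 0
  return b
After copy-propagate (7 stmts):
  x = 5
  b = 5 - 5
  y = 6
  u = 5
  c = b - 5
  d = 0
  return b
After constant-fold (7 stmts):
  x = 5
  b = 0
  y = 6
  u = 5
  c = b - 5
  d = 0
  return b
After dead-code-elim (2 stmts):
  b = 0
  return b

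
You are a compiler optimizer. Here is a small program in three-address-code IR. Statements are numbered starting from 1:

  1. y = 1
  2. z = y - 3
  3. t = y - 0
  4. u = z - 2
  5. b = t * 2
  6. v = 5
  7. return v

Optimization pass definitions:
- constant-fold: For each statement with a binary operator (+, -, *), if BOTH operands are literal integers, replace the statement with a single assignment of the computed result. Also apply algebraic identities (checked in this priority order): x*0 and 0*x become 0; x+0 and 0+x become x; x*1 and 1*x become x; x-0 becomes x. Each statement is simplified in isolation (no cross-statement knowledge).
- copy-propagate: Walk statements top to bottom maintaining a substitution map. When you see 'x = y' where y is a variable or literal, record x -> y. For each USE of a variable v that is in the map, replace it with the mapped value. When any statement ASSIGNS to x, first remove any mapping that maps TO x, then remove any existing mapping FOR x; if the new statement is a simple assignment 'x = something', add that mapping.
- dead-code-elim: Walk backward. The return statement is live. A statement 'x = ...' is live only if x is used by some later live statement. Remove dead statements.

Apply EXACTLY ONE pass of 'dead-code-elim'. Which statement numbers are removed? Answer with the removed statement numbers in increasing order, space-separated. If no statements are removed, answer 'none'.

Backward liveness scan:
Stmt 1 'y = 1': DEAD (y not in live set [])
Stmt 2 'z = y - 3': DEAD (z not in live set [])
Stmt 3 't = y - 0': DEAD (t not in live set [])
Stmt 4 'u = z - 2': DEAD (u not in live set [])
Stmt 5 'b = t * 2': DEAD (b not in live set [])
Stmt 6 'v = 5': KEEP (v is live); live-in = []
Stmt 7 'return v': KEEP (return); live-in = ['v']
Removed statement numbers: [1, 2, 3, 4, 5]
Surviving IR:
  v = 5
  return v

Answer: 1 2 3 4 5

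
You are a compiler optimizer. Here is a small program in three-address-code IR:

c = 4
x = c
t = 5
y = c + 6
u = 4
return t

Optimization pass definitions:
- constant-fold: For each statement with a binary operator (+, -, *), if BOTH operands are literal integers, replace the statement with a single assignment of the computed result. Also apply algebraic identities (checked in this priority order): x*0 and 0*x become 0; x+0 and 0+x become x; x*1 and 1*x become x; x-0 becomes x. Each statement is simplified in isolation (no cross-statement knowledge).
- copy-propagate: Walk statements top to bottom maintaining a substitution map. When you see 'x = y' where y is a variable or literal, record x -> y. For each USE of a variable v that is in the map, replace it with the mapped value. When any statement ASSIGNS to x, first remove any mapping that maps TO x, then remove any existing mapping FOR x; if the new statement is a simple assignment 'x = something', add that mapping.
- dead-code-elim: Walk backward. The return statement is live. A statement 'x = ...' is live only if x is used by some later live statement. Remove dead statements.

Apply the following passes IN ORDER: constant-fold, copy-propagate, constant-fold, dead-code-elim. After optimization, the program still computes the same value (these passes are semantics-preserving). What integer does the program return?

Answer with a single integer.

Answer: 5

Derivation:
Initial IR:
  c = 4
  x = c
  t = 5
  y = c + 6
  u = 4
  return t
After constant-fold (6 stmts):
  c = 4
  x = c
  t = 5
  y = c + 6
  u = 4
  return t
After copy-propagate (6 stmts):
  c = 4
  x = 4
  t = 5
  y = 4 + 6
  u = 4
  return 5
After constant-fold (6 stmts):
  c = 4
  x = 4
  t = 5
  y = 10
  u = 4
  return 5
After dead-code-elim (1 stmts):
  return 5
Evaluate:
  c = 4  =>  c = 4
  x = c  =>  x = 4
  t = 5  =>  t = 5
  y = c + 6  =>  y = 10
  u = 4  =>  u = 4
  return t = 5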